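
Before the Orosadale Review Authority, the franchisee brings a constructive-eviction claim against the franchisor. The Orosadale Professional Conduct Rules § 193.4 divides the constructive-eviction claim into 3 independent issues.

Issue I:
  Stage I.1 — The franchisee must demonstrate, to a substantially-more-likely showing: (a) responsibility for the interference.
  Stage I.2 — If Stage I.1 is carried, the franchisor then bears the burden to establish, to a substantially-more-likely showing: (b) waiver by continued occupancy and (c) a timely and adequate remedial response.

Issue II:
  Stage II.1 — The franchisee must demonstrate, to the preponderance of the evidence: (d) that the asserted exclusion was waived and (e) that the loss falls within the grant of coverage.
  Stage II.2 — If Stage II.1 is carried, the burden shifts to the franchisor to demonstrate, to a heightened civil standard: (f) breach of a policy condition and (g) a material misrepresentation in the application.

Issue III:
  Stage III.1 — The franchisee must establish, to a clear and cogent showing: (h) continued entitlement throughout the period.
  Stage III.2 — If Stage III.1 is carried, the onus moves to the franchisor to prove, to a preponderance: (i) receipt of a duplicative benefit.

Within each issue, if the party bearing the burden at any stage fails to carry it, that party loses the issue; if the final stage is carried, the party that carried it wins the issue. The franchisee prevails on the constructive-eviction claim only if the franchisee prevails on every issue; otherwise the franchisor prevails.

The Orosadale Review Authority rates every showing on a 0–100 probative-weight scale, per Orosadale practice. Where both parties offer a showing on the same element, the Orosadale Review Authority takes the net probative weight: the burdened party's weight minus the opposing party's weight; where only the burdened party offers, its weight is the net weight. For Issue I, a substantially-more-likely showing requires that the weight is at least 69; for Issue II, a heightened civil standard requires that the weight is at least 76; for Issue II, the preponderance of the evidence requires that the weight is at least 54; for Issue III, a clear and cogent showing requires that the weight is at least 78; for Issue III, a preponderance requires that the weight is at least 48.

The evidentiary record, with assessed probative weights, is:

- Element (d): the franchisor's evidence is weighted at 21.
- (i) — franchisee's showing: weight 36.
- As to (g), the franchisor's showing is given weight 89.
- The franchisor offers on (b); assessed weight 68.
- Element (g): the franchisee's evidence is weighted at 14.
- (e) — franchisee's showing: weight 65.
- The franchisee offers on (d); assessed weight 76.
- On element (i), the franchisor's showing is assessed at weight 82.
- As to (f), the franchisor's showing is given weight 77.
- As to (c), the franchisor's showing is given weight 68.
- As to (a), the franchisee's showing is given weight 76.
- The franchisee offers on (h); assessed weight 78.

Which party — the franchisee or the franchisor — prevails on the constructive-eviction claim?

franchisee

— Issue I —
At Stage I.1 the franchisee must meet a substantially-more-likely showing (weight is at least 69): on (a) the weight is 76, which does reach 69, so (a) meets the standard.
  The franchisee carries Stage I.1; the franchisor now bears the burden.
At Stage I.2 the franchisor must meet a substantially-more-likely showing (weight is at least 69): on (b) the weight is 68, < 69, so (b) does not meet the standard; on (c) the weight is 68, < 69, so (c) does not meet the standard.
  Not every element is met, so the franchisor fails to carry Stage I.2.
The analysis ends at Stage I.2; the franchisee prevails on this issue.
— Issue II —
Stage II.1 (franchisee, the preponderance of the evidence, weight is at least 54): (d) net 76−21=55 ≥ 54 — meets; (e) 65 ≥ 54 — meets.
  Stage II.1 carried; the burden shifts to the franchisor.
Stage II.2 (franchisor, a heightened civil standard, weight is at least 76): (f) 77 ≥ 76 — meets; (g) net 89−14=75 < 76 — fails.
  The franchisor does not carry Stage II.2.
The analysis ends at Stage II.2; the franchisee prevails on this issue.
— Issue III —
At Stage III.1 the franchisee must meet a clear and cogent showing (weight is at least 78): on (h) the weight is 78, which does reach 78, so (h) meets the standard.
  Stage III.1 is satisfied; the onus moves to the franchisor.
At Stage III.2 the franchisor must meet a preponderance (weight is at least 48): on (i) the weight is 82 less the opposing 36 gives net 46, < 48, so (i) does not meet the standard.
  Not every element is met, so the franchisor fails to carry Stage III.2.
The analysis ends at Stage III.2; the franchisee prevails on this issue.
Per-issue: Issue I → franchisee; Issue II → franchisee; Issue III → franchisee. The franchisee must prevail on every issue; overall, the franchisee prevails.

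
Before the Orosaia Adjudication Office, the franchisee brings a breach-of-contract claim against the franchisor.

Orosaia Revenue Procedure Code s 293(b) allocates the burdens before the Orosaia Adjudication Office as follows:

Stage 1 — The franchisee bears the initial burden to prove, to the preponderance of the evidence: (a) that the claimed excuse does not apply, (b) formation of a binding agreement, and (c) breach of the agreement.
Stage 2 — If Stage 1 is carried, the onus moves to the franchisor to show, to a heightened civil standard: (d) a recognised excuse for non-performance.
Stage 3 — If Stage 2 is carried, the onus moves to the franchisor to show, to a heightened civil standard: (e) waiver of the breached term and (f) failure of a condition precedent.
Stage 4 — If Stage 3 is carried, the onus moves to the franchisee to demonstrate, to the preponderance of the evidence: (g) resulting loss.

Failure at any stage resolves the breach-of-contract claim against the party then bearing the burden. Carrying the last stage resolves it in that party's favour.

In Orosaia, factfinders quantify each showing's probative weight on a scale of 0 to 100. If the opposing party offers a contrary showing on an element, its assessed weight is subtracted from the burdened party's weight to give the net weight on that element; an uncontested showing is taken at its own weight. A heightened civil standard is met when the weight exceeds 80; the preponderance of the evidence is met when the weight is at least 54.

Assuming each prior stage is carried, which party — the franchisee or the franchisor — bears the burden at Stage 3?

franchisor

Stage 3's rule assigns the burden to the franchisor (to a heightened civil standard).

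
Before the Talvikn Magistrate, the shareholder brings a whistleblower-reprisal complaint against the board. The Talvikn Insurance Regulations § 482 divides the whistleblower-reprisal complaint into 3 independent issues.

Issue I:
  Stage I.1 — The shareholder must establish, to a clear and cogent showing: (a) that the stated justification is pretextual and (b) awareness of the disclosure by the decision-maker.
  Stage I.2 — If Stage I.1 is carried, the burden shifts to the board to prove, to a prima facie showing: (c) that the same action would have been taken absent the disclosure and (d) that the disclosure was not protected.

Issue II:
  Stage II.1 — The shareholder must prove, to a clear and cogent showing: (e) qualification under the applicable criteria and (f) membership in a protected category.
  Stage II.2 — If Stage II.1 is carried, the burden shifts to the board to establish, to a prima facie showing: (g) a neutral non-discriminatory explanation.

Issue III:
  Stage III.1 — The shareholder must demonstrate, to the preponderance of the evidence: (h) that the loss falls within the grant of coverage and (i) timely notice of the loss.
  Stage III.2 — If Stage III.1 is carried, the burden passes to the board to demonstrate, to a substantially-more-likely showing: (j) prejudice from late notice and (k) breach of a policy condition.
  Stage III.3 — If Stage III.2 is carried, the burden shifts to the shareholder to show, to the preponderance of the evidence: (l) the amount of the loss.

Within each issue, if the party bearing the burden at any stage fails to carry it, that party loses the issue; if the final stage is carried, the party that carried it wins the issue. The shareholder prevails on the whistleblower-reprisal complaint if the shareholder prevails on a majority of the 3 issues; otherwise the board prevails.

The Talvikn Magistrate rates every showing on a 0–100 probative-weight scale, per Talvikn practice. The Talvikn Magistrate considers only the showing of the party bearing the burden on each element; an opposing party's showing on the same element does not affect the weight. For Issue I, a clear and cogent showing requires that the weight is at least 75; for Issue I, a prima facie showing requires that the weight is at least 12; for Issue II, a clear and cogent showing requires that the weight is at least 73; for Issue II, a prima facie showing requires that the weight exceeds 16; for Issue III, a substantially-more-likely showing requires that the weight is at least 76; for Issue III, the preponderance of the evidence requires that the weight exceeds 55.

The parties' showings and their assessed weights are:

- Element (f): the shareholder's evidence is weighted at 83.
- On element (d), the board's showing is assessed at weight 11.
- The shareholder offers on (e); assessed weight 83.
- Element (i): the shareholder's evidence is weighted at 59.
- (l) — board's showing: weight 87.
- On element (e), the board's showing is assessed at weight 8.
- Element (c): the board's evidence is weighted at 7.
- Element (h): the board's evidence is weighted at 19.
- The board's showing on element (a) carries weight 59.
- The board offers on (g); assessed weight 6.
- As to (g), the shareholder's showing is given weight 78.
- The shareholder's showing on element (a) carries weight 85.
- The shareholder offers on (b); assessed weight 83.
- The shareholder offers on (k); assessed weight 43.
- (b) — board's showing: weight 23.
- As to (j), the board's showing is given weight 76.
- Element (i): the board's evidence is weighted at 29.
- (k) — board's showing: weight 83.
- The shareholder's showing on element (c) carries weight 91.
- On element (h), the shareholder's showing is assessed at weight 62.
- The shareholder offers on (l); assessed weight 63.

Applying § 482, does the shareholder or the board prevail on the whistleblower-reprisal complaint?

— Issue I —
Stage I.1 (shareholder, a clear and cogent showing, weight is at least 75): (a) 85 (board's 59 disregarded) ≥ 75 — meets; (b) 83 (board's 23 disregarded) ≥ 75 — meets.
  Stage I.1 is satisfied; the onus moves to the board.
Stage I.2 (board, a prima facie showing, weight is at least 12): (c) 7 (shareholder's 91 disregarded) < 12 — fails; (d) 11 < 12 — fails.
  Not every element is met, so the board fails to carry Stage I.2.
The shareholder prevails on this issue.
— Issue II —
Stage II.1 — burden on shareholder; standard: a clear and cogent showing (weight is at least 73).
    (e): 83 (board's 8 disregarded) ≥ 73 [met]
    (f): 83 ≥ 73 [met]
  Stage II.1 is satisfied; the onus moves to the board.
Stage II.2 — burden on board; standard: a prima facie showing (weight exceeds 16).
    (g): 6 (shareholder's 78 disregarded) ≤ 16 [not met]
  Stage II.2 not carried; the board fails its burden.
The shareholder prevails on this issue.
— Issue III —
At Stage III.1 the shareholder must meet the preponderance of the evidence (weight exceeds 55): on (h) the weight is 62 (the board's 19 is given no effect), which does exceed 55, so (h) meets the standard; on (i) the weight is 59 (the board's 29 is given no effect), > 55, so (i) meets the standard.
  The shareholder carries Stage III.1; the board now bears the burden.
At Stage III.2 the board must meet a substantially-more-likely showing (weight is at least 76): on (j) the weight is 76, ≥ 76, so (j) meets the standard; on (k) the weight is 83 (the shareholder's 43 is given no effect), ≥ 76, so (k) meets the standard.
  Stage III.2 is satisfied; the onus moves to the shareholder.
At Stage III.3 the shareholder must meet the preponderance of the evidence (weight exceeds 55): on (l) the weight is 63 (the board's 87 is given no effect), > 55, so (l) meets the standard.
  Stage III.3 carried; the final stage is satisfied.
With every stage satisfied, the shareholder prevails on this issue.
Per-issue: Issue I → shareholder; Issue II → shareholder; Issue III → shareholder. The shareholder must prevail on a majority of issues; overall, the shareholder prevails.

shareholder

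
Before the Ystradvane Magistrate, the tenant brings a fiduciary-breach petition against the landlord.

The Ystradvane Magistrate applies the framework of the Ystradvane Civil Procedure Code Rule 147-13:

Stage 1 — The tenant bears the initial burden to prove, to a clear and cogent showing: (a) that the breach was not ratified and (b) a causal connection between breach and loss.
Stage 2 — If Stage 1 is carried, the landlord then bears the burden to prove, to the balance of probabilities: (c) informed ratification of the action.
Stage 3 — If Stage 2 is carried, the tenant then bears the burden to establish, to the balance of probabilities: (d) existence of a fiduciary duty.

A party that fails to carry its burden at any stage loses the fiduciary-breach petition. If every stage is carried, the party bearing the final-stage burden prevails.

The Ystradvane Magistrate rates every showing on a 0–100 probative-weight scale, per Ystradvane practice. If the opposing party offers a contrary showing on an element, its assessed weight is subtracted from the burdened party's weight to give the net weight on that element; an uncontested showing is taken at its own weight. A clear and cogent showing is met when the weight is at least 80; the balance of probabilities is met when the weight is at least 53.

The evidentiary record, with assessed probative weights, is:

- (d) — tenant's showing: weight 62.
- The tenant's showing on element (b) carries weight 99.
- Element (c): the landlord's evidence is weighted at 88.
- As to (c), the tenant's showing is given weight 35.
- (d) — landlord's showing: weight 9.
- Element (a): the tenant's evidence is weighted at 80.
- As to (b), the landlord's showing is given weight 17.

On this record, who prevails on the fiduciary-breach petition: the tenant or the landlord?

Stage 1 (tenant, a clear and cogent showing, weight is at least 80): (a) 80 ≥ 80 — meets; (b) net 99−17=82 ≥ 80 — meets.
  Stage 1 is satisfied; the onus moves to the landlord.
Stage 2 (landlord, the balance of probabilities, weight is at least 53): (c) net 88−35=53 ≥ 53 — meets.
  Stage 2 is satisfied; the onus moves to the tenant.
Stage 3 (tenant, the balance of probabilities, weight is at least 53): (d) net 62−9=53 ≥ 53 — meets.
  All elements met at the final stage.
With every stage satisfied, the tenant prevails.

tenant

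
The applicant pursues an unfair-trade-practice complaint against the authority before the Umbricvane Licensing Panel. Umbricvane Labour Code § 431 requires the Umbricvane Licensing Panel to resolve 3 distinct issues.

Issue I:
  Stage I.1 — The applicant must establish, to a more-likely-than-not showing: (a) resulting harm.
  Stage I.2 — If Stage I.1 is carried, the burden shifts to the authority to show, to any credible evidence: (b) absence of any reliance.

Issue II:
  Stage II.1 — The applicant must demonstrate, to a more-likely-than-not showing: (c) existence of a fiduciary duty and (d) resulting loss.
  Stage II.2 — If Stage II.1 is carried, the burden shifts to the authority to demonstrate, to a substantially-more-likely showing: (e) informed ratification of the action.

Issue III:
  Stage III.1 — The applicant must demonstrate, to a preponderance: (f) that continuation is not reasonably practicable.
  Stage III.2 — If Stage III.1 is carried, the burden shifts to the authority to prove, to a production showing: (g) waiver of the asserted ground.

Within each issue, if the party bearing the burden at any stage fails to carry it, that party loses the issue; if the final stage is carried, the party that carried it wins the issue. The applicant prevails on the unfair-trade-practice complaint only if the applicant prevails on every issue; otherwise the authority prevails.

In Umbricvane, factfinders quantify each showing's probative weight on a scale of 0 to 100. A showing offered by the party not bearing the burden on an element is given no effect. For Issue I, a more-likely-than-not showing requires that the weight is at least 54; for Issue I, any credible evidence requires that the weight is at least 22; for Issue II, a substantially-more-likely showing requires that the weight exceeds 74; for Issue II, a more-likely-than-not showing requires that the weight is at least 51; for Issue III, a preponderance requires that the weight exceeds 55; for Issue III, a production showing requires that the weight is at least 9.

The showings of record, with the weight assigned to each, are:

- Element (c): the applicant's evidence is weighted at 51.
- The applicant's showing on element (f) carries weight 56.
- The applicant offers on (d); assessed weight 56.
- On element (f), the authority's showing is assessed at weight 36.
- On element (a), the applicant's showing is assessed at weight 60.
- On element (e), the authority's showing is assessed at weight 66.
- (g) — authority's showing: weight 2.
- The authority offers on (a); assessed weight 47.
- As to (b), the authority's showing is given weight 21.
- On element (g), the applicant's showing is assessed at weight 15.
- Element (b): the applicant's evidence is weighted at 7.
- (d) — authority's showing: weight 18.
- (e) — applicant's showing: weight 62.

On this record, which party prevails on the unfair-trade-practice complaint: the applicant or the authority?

— Issue I —
Stage I.1 (applicant, a more-likely-than-not showing, weight is at least 54): (a) 60 (authority's 47 disregarded) ≥ 54 — meets.
  All elements met. The burden passes to the authority.
Stage I.2 (authority, any credible evidence, weight is at least 22): (b) 21 (applicant's 7 disregarded) < 22 — fails.
  The authority does not carry Stage I.2.
The analysis ends at Stage I.2; the applicant prevails on this issue.
— Issue II —
Stage II.1 — burden on applicant; standard: a more-likely-than-not showing (weight is at least 51).
    (c): 51 ≥ 51 [met]
    (d): 56 (authority's 18 disregarded) ≥ 51 [met]
  The applicant carries Stage II.1; the authority now bears the burden.
Stage II.2 — burden on authority; standard: a substantially-more-likely showing (weight exceeds 74).
    (e): 66 (applicant's 62 disregarded) ≤ 74 [not met]
  Not every element is met, so the authority fails to carry Stage II.2.
The applicant prevails on this issue.
— Issue III —
At Stage III.1 the applicant must meet a preponderance (weight exceeds 55): on (f) the weight is 56 (the authority's 36 is given no effect), > 55, so (f) meets the standard.
  All elements met. The burden passes to the authority.
At Stage III.2 the authority must meet a production showing (weight is at least 9): on (g) the weight is 2 (the applicant's 15 is given no effect), < 9, so (g) does not meet the standard.
  Stage III.2 not carried; the authority fails its burden.
The analysis ends at Stage III.2; the applicant prevails on this issue.
Per-issue: Issue I → applicant; Issue II → applicant; Issue III → applicant. The applicant must prevail on every issue; overall, the applicant prevails.

applicant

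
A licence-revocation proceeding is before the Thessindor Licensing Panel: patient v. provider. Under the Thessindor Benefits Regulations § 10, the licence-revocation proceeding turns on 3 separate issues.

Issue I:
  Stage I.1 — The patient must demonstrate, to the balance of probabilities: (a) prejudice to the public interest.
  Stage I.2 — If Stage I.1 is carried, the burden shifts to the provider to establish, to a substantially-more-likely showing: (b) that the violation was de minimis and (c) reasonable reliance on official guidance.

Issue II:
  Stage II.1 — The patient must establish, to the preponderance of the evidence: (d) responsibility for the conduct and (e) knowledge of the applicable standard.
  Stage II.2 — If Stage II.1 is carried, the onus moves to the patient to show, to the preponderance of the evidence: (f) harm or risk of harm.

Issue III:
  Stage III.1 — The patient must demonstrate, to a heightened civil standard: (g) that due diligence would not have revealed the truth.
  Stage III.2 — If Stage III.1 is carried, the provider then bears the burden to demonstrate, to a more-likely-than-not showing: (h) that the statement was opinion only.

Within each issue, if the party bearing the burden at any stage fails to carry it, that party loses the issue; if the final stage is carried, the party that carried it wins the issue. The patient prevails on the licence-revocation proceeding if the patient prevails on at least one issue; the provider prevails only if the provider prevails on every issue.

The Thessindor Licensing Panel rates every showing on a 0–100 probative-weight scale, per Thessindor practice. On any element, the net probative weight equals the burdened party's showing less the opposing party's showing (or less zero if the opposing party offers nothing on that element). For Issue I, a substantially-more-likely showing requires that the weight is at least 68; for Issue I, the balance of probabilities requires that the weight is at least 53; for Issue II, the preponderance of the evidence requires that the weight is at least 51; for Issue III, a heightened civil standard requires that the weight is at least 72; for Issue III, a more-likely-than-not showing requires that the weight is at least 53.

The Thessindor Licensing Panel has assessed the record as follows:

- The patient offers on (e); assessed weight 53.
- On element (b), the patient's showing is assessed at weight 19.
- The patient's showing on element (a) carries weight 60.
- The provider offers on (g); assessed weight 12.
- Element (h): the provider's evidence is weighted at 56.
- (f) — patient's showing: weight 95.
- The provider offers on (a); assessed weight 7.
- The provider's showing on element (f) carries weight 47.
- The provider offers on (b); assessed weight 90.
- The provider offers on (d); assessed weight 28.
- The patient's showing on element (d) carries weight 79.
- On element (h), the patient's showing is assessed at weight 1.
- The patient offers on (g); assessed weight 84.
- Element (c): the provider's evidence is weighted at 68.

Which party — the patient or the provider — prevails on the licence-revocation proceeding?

provider

— Issue I —
At Stage I.1 the patient must meet the balance of probabilities (weight is at least 53): on (a) the weight is 60 less the opposing 7 gives net 53, which does reach 53, so (a) meets the standard.
  All elements met. The burden passes to the provider.
At Stage I.2 the provider must meet a substantially-more-likely showing (weight is at least 68): on (b) the weight is 90 less the opposing 19 gives net 71, which does reach 68, so (b) meets the standard; on (c) the weight is 68, which does reach 68, so (c) meets the standard.
  The provider carries the last stage.
With every stage satisfied, the provider prevails on this issue.
— Issue II —
At Stage II.1 the patient must meet the preponderance of the evidence (weight is at least 51): on (d) the weight is 79 less the opposing 28 gives net 51, which does reach 51, so (d) meets the standard; on (e) the weight is 53, which does reach 51, so (e) meets the standard.
  Stage II.1 carried; the burden remains with the patient.
At Stage II.2 the patient must meet the preponderance of the evidence (weight is at least 51): on (f) the weight is 95 less the opposing 47 gives net 48, which does not reach 51, so (f) does not meet the standard.
  The patient does not carry Stage II.2.
The analysis ends at Stage II.2; the provider prevails on this issue.
— Issue III —
Stage III.1 (patient, a heightened civil standard, weight is at least 72): (g) net 84−12=72 ≥ 72 — meets.
  Stage III.1 carried; the burden shifts to the provider.
Stage III.2 (provider, a more-likely-than-not showing, weight is at least 53): (h) net 56−1=55 ≥ 53 — meets.
  The provider carries the last stage.
All stages carried — the provider prevails on this issue.
Per-issue: Issue I → provider; Issue II → provider; Issue III → provider. The patient must prevail on at least one issue; overall, the provider prevails.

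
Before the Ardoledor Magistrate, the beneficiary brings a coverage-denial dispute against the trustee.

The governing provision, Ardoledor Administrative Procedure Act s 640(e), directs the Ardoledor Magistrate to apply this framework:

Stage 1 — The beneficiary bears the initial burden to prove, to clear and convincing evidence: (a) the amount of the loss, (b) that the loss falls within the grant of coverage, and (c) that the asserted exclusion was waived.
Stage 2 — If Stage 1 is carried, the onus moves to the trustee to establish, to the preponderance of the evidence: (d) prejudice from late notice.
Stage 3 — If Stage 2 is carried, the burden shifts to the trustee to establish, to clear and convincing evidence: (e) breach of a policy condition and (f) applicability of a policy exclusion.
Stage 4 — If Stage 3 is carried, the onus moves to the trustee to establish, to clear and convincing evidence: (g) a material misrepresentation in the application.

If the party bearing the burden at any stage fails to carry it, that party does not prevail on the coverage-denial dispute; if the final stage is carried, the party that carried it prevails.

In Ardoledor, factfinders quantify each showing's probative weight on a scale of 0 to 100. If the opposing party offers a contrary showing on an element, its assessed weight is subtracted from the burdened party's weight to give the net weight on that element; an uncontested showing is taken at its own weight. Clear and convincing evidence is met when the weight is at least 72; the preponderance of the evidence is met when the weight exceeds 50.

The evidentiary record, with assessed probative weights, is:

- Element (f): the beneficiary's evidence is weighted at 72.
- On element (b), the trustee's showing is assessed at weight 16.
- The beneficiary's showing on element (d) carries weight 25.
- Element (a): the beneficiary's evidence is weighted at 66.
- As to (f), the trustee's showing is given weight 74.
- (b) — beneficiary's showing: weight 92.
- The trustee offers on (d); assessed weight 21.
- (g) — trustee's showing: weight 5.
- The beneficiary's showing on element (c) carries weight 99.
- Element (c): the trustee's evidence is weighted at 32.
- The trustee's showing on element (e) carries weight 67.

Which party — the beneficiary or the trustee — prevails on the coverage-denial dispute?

trustee

Stage 1 (beneficiary, clear and convincing evidence, weight is at least 72): (a) 66 < 72 — fails; (b) net 92−16=76 ≥ 72 — meets; (c) net 99−32=67 < 72 — fails.
  Not every element is met, so the beneficiary fails to carry Stage 1.
The trustee prevails.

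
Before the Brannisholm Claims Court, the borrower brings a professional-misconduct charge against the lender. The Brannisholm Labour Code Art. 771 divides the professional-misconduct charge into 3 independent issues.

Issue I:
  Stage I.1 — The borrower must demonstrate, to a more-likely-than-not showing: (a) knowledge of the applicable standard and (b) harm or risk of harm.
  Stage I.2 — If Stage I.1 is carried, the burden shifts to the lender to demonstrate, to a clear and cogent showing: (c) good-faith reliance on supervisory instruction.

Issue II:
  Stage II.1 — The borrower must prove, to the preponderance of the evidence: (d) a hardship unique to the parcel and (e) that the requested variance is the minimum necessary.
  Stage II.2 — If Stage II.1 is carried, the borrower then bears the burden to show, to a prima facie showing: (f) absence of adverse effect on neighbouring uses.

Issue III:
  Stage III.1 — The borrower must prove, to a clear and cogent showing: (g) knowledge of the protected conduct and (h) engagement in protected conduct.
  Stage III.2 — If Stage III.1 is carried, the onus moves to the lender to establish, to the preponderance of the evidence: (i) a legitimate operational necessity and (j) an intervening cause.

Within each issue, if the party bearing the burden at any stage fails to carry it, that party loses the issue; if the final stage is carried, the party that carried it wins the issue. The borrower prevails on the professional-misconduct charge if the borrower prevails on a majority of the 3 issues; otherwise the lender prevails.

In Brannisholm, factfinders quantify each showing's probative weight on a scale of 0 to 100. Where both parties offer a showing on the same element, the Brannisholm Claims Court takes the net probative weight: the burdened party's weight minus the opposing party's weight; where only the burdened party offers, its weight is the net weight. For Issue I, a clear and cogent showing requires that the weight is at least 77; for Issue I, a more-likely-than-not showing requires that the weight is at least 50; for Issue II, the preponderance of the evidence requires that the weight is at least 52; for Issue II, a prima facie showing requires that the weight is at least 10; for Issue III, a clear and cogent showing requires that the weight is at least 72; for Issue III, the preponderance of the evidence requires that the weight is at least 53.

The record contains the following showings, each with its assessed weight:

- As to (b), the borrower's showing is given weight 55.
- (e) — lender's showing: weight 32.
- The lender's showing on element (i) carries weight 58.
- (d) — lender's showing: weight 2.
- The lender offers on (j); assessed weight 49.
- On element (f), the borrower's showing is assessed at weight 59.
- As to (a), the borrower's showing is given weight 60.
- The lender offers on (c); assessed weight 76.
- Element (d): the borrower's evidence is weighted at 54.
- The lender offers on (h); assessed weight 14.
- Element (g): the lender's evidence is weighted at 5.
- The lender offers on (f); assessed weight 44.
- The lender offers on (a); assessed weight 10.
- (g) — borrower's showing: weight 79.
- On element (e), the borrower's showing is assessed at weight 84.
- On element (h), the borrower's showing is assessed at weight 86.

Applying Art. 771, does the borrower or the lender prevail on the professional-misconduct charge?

— Issue I —
At Stage I.1 the borrower must meet a more-likely-than-not showing (weight is at least 50): on (a) the weight is 60 less the opposing 10 gives net 50, which does reach 50, so (a) meets the standard; on (b) the weight is 55, ≥ 50, so (b) meets the standard.
  Stage I.1 is satisfied; the onus moves to the lender.
At Stage I.2 the lender must meet a clear and cogent showing (weight is at least 77): on (c) the weight is 76, which does not reach 77, so (c) does not meet the standard.
  The lender does not carry Stage I.2.
The analysis ends at Stage I.2; the borrower prevails on this issue.
— Issue II —
Stage II.1 — burden on borrower; standard: the preponderance of the evidence (weight is at least 52).
    (d): 54 − 2 = 52 ≥ 52 [met]
    (e): 84 − 32 = 52 ≥ 52 [met]
  All elements met. The borrower retains the burden for Stage II.2.
Stage II.2 — burden on borrower; standard: a prima facie showing (weight is at least 10).
    (f): 59 − 44 = 15 ≥ 10 [met]
  All elements met at the final stage.
With every stage satisfied, the borrower prevails on this issue.
— Issue III —
Stage III.1 — burden on borrower; standard: a clear and cogent showing (weight is at least 72).
    (g): 79 − 5 = 74 ≥ 72 [met]
    (h): 86 − 14 = 72 ≥ 72 [met]
  Stage III.1 is satisfied; the onus moves to the lender.
Stage III.2 — burden on lender; standard: the preponderance of the evidence (weight is at least 53).
    (i): 58 ≥ 53 [met]
    (j): 49 < 53 [not met]
  Not every element is met, so the lender fails to carry Stage III.2.
The analysis ends at Stage III.2; the borrower prevails on this issue.
Per-issue: Issue I → borrower; Issue II → borrower; Issue III → borrower. The borrower must prevail on a majority of issues; overall, the borrower prevails.

borrower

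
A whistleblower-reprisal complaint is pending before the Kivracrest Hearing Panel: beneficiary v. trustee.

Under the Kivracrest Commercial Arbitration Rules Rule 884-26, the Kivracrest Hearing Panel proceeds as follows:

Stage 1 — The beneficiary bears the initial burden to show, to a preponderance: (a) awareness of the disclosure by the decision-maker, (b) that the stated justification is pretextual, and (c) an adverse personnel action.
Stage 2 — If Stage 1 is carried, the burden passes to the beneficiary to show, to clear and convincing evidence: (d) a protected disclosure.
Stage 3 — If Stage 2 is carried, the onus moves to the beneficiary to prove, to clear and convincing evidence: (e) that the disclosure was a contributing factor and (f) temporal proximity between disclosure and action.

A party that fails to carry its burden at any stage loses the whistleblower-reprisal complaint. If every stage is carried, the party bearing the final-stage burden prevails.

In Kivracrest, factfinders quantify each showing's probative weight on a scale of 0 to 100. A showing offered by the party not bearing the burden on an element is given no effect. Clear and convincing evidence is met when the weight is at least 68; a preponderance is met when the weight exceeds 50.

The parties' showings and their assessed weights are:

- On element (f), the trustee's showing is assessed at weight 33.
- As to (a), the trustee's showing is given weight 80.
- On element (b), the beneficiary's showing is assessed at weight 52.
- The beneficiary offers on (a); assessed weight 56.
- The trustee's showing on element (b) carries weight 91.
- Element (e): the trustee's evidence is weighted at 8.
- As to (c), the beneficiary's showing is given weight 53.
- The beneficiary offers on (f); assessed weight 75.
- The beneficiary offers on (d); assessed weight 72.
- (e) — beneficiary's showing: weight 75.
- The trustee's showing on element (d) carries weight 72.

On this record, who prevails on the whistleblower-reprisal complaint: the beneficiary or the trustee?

beneficiary

Stage 1 (beneficiary, a preponderance, weight exceeds 50): (a) 56 (trustee's 80 disregarded) > 50 — meets; (b) 52 (trustee's 91 disregarded) > 50 — meets; (c) 53 > 50 — meets.
  Stage 1 carried; the burden remains with the beneficiary.
Stage 2 (beneficiary, clear and convincing evidence, weight is at least 68): (d) 72 (trustee's 72 disregarded) ≥ 68 — meets.
  Stage 2 carried; the burden remains with the beneficiary.
Stage 3 (beneficiary, clear and convincing evidence, weight is at least 68): (e) 75 (trustee's 8 disregarded) ≥ 68 — meets; (f) 75 (trustee's 33 disregarded) ≥ 68 — meets.
  All elements met at the final stage.
Every stage carried; the beneficiary prevails.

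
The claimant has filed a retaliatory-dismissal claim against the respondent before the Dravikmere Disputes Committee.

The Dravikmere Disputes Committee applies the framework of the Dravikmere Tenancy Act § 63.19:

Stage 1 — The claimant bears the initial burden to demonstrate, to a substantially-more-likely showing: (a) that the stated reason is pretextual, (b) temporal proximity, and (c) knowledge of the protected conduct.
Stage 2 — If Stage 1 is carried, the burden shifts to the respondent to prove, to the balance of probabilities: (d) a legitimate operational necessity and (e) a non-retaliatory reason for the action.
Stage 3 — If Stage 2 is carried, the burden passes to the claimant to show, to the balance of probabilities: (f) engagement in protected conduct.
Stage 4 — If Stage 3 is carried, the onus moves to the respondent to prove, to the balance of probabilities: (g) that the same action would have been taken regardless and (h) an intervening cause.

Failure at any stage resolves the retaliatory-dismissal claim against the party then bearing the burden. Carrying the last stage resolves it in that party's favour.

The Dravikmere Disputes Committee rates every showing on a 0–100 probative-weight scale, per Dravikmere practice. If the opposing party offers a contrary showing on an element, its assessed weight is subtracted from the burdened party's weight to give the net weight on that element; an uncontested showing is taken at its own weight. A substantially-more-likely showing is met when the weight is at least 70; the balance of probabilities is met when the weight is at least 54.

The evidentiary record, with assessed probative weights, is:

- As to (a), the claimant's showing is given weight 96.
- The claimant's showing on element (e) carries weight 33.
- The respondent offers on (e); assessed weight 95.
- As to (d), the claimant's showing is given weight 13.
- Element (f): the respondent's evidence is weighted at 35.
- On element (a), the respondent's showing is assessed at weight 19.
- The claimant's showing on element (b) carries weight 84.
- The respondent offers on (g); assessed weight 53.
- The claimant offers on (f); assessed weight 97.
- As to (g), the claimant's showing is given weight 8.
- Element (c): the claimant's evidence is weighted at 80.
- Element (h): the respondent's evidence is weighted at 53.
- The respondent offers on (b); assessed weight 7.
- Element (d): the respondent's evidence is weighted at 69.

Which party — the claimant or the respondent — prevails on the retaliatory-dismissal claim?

At Stage 1 the claimant must meet a substantially-more-likely showing (weight is at least 70): on (a) the weight is 96 less the opposing 19 gives net 77, ≥ 70, so (a) meets the standard; on (b) the weight is 84 less the opposing 7 gives net 77, which does reach 70, so (b) meets the standard; on (c) the weight is 80, which does reach 70, so (c) meets the standard.
  Stage 1 carried; the burden shifts to the respondent.
At Stage 2 the respondent must meet the balance of probabilities (weight is at least 54): on (d) the weight is 69 less the opposing 13 gives net 56, ≥ 54, so (d) meets the standard; on (e) the weight is 95 less the opposing 33 gives net 62, which does reach 54, so (e) meets the standard.
  Stage 2 is satisfied; the onus moves to the claimant.
At Stage 3 the claimant must meet the balance of probabilities (weight is at least 54): on (f) the weight is 97 less the opposing 35 gives net 62, ≥ 54, so (f) meets the standard.
  All elements met. The burden passes to the respondent.
At Stage 4 the respondent must meet the balance of probabilities (weight is at least 54): on (g) the weight is 53 less the opposing 8 gives net 45, which does not reach 54, so (g) does not meet the standard; on (h) the weight is 53, which does not reach 54, so (h) does not meet the standard.
  Not every element is met, so the respondent fails to carry Stage 4.
So the claimant prevails.

claimant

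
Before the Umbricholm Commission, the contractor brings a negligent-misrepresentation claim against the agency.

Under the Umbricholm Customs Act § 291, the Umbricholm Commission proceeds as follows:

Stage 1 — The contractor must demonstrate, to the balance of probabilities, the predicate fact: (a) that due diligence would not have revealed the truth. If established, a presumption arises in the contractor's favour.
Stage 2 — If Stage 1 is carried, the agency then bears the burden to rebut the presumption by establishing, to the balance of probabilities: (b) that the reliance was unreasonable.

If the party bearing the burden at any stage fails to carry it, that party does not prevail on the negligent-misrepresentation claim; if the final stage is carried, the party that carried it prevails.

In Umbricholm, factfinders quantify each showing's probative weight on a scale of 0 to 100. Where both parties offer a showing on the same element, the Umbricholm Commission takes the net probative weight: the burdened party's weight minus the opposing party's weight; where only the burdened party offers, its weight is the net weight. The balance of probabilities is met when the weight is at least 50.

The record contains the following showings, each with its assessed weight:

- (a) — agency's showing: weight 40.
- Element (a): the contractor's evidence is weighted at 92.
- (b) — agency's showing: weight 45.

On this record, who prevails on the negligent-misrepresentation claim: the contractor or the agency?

Stage 1 — burden on contractor; standard: the balance of probabilities (weight is at least 50).
    (a): 92 − 40 = 52 ≥ 50 [met]
  The contractor carries Stage 1; the agency now bears the burden.
Stage 2 — burden on agency; standard: the balance of probabilities (weight is at least 50).
    (b): 45 < 50 [not met]
  Not every element is met, so the agency fails to carry Stage 2.
The analysis ends at Stage 2; the contractor prevails.

contractor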